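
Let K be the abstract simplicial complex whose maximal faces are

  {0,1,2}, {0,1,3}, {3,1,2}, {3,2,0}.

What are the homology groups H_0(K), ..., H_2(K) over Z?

H_0 ≅ Z,  H_1 = 0,  H_2 ≅ Z.

Take the total order 0 < 1 < 2 < 3 on the vertex set. Then K (dimension 2) consists of the simplices:

  0-simplices (4): [0], [1], [2], [3]
  1-simplices (6): [0,1], [0,2], [0,3], [1,2], [1,3], [2,3]
  2-simplices (4): [0,1,2], [0,1,3], [0,2,3], [1,2,3]

so the chain groups are C_0 ≅ Z^4, C_1 ≅ Z^6, C_2 ≅ Z^4.

The boundary map ∂_1: C_1 → C_0 maps an edge to its endpoints' difference, ∂[p,q] = q − p. For instance
  ∂[1,3] = [3] − [1].
This gives a 4×6 integer matrix of rank 3; reducing to Smith normal form yields diagonal entries (1,1,1).

Boundary ∂_2: C_2 → C_1 maps a triangle to the signed sum of its edges. For instance
  ∂[0,1,2] = [1,2] − [0,2] + [0,1],
  ∂[0,1,3] = [1,3] − [0,3] + [0,1].
As a 6×4 matrix over Z this has rank 3, with invariant factors (1,1,1).

Now H_k = ker ∂_k / im ∂_{k+1}, so:

  H_0: rank C_0 − rank ∂_1 = 4 − 3 = 1, and the invariant factors of ∂_1 are all 1, so H_0 ≅ Z.
  H_1: rank ker ∂_1 − rank ∂_2 = (6 − 3) − 3 = 0, and the invariant factors of ∂_2 are all 1, so H_1 ≅ 0.
  H_2: rank ker ∂_2 − rank ∂_3 = (4 − 3) − 0 = 1, and there is no ∂_3, so H_2 ≅ Z.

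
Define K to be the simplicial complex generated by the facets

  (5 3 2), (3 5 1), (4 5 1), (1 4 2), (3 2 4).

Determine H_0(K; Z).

H_0 = Z.

We work with the vertex ordering 1 < 2 < 3 < 4 < 5. The simplices of K, each written with vertices in increasing order, are:

  0-simplices (5): [1], [2], [3], [4], [5]
  1-simplices (10): [1,2], [1,3], [1,4], [1,5], [2,3], [2,4], [2,5], [3,4], [3,5], [4,5]
  2-simplices (5): [1,2,4], [1,3,5], [1,4,5], [2,3,4], [2,3,5]

Hence C_0 ≅ Z^5, C_1 ≅ Z^10, C_2 ≅ Z^5.

Boundary ∂_1: C_1 → C_0 maps an edge to its endpoints' difference, ∂[p,q] = q − p.
This gives a 5×10 integer matrix of rank 4; reducing to Smith normal form yields diagonal entries (1,1,1,1).

The boundary map ∂_2: C_2 → C_1 acts by ∂[p,q,r] = [q,r] − [p,r] + [p,q]. For instance
  ∂[1,4,5] = [4,5] − [1,5] + [1,4],
  ∂[2,3,5] = [3,5] − [2,5] + [2,3].
This gives a 10×5 integer matrix of rank 5; reducing to Smith normal form yields diagonal entries (1,1,1,1,1).

Computing H_k = (kernel of ∂_k) / (image of ∂_{k+1}):

  H_0: rank C_0 − rank ∂_1 = 5 − 4 = 1, and the invariant factors of ∂_1 are all 1, so H_0 = Z.

(K is a triangulation of the Möbius band.)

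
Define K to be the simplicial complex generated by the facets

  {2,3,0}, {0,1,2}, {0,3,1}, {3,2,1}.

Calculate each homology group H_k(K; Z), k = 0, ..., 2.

H_0 = Z,  H_1 = 0,  H_2 = Z.

Fix the vertex order 0 < 1 < 2 < 3 and write every simplex with vertices in increasing order. Then dim K = 2 and the simplices of K are:

  0-simplices (4): [0], [1], [2], [3]
  1-simplices (6): [0,1], [0,2], [0,3], [1,2], [1,3], [2,3]
  2-simplices (4): [0,1,2], [0,1,3], [0,2,3], [1,2,3]

Hence C_0 ≅ Z^4, C_1 ≅ Z^6, C_2 ≅ Z^4.

The boundary map ∂_1: C_1 → C_0 sends each edge [p,q] (with p < q) to q − p. For instance
  ∂[0,2] = [2] − [0].
The resulting 4×6 matrix has rank 3, and its Smith normal form has invariant factors (1,1,1).

∂_2: C_2 → C_1 maps a triangle to the signed sum of its edges. For instance
  ∂[0,1,2] = [1,2] − [0,2] + [0,1],
  ∂[0,1,3] = [1,3] − [0,3] + [0,1].
This gives a 6×4 integer matrix of rank 3; reducing to Smith normal form yields diagonal entries (1,1,1).

From H_k ≅ ker(∂_k) / im(∂_{k+1}) we obtain:

  H_0: rank C_0 − rank ∂_1 = 4 − 3 = 1, and the invariant factors of ∂_1 are all 1, so H_0 = Z.
  H_1: rank ker ∂_1 − rank ∂_2 = (6 − 3) − 3 = 0, and the invariant factors of ∂_2 are all 1, so H_1 = 0.
  H_2: rank ker ∂_2 − rank ∂_3 = (4 − 3) − 0 = 1, and there is no ∂_3, so H_2 = Z.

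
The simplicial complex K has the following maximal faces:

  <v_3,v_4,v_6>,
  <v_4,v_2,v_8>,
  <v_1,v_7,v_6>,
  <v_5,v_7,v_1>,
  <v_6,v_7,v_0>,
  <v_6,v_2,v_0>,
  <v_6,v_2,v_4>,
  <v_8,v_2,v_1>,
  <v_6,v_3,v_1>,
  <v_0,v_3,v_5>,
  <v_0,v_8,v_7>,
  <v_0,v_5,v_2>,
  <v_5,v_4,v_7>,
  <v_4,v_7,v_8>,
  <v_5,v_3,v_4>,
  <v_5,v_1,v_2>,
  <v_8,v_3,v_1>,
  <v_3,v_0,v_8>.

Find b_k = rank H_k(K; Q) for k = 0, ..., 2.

b_0 = 1, b_1 = 2, b_2 = 1.

Fix the vertex order v_0 < v_1 < v_2 < v_3 < v_4 < v_5 < v_6 < v_7 < v_8 and write every simplex with vertices in increasing order. Then dim K = 2 and the simplices of K are:

  0-simplices (9): [v_0], [v_1], [v_2], [v_3], [v_4], [v_5], [v_6], [v_7], [v_8]
  1-simplices (27): (27 of them)
  2-simplices (18): (18 of them)

so the chain groups are C_0 ≅ Z^9, C_1 ≅ Z^27, C_2 ≅ Z^18.

The boundary map ∂_1: C_1 → C_0 is given by ∂[p,q] = [q] − [p].
As a 9×27 matrix over Z this has rank 8, with invariant factors (1,1,1,1,1,1,1,1).

Boundary ∂_2: C_2 → C_1 maps a triangle to the signed sum of its edges. For instance
  ∂[v_0,v_3,v_8] = [v_3,v_8] − [v_0,v_8] + [v_0,v_3],
  ∂[v_1,v_3,v_8] = [v_3,v_8] − [v_1,v_8] + [v_1,v_3].
This gives a 27×18 integer matrix of rank 17; reducing to Smith normal form yields diagonal entries (1,1,1,1,1,1,1,1,1,1,1,1,1,1,1,1,1).

From H_k ≅ ker(∂_k) / im(∂_{k+1}) we obtain:

  H_0: rank C_0 − rank ∂_1 = 9 − 8 = 1, and the invariant factors of ∂_1 are all 1, so H_0 ≅ Z.
  H_1: rank ker ∂_1 − rank ∂_2 = (27 − 8) − 17 = 2, and the invariant factors of ∂_2 are all 1, so H_1 ≅ Z^2.
  H_2: rank ker ∂_2 − rank ∂_3 = (18 − 17) − 0 = 1, and there is no ∂_3, so H_2 ≅ Z.

(K is a triangulation of the torus T^2.)

Hence the Betti numbers are b_0 = 1, b_1 = 2, b_2 = 1.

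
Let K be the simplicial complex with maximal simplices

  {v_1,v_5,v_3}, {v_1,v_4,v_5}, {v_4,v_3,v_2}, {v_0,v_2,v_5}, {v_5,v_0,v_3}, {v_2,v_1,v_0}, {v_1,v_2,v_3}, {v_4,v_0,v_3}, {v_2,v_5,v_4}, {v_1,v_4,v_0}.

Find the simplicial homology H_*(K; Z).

H_0 = Z,  H_1 = Z/2,  H_2 = 0.

Fix the vertex order v_0 < v_1 < v_2 < v_3 < v_4 < v_5 and write every simplex with vertices in increasing order. Then dim K = 2 and the simplices of K are:

  0-simplices (6): [v_0], [v_1], [v_2], [v_3], [v_4], [v_5]
  1-simplices (15): (15 of them)
  2-simplices (10): [v_0,v_1,v_2], [v_0,v_1,v_4], [v_0,v_2,v_5], [v_0,v_3,v_4], [v_0,v_3,v_5], [v_1,v_2,v_3], [v_1,v_3,v_5], [v_1,v_4,v_5], [v_2,v_3,v_4], [v_2,v_4,v_5]

Hence C_0 ≅ Z^6, C_1 ≅ Z^15, C_2 ≅ Z^10.

Boundary ∂_1: C_1 → C_0 sends each edge [p,q] (with p < q) to q − p.
The 6×15 boundary matrix has rank 5 and Smith normal form diag(1,1,1,1,1).

∂_2: C_2 → C_1 maps a triangle to the signed sum of its edges. For instance
  ∂[v_0,v_1,v_2] = [v_1,v_2] − [v_0,v_2] + [v_0,v_1],
  ∂[v_2,v_4,v_5] = [v_4,v_5] − [v_2,v_5] + [v_2,v_4].
As a 15×10 matrix over Z this has rank 10, with invariant factors (1,1,1,1,1,1,1,1,1,2).

From H_k ≅ ker(∂_k) / im(∂_{k+1}) we obtain:

  H_0: rank C_0 − rank ∂_1 = 6 − 5 = 1, and the invariant factors of ∂_1 are all 1, so H_0 ≅ Z.
  H_1: rank ker ∂_1 − rank ∂_2 = (15 − 5) − 10 = 0, and ∂_2 has invariant factor 2 > 1, so H_1 ≅ Z/2.
  H_2: rank ker ∂_2 − rank ∂_3 = (10 − 10) − 0 = 0, and there is no ∂_3, so H_2 ≅ 0.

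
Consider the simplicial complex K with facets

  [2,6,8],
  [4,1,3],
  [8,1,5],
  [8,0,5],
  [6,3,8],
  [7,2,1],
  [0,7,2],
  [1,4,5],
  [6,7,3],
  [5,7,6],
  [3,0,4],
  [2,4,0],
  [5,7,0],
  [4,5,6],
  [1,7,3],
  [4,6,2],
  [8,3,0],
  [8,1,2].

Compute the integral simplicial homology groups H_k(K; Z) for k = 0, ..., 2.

H_0 ≅ Z,  H_1 ≅ Z^2,  H_2 ≅ Z.

Fix the vertex order 0 < 1 < 2 < 3 < 4 < 5 < 6 < 7 < 8 and write every simplex with vertices in increasing order. Then dim K = 2 and the simplices of K are:

  0-simplices (9): [0], [1], [2], [3], [4], [5], [6], [7], [8]
  1-simplices (27): (27 of them)
  2-simplices (18): [0,2,4], [0,2,7], [0,3,4], [0,3,8], [0,5,7], [0,5,8], [1,2,7], [1,2,8], [1,3,4], [1,3,7], [1,4,5], [1,5,8], [2,4,6], [2,6,8], [3,6,7], [3,6,8], [4,5,6], [5,6,7]

so the chain groups are C_0 ≅ Z^9, C_1 ≅ Z^27, C_2 ≅ Z^18.

The boundary map ∂_1: C_1 → C_0 is given by ∂[p,q] = [q] − [p].
The 9×27 boundary matrix has rank 8 and Smith normal form diag(1,1,1,1,1,1,1,1).

Boundary ∂_2: C_2 → C_1 sends each 2-simplex [p,q,r] to [q,r] − [p,r] + [p,q]. For instance
  ∂[1,3,7] = [3,7] − [1,7] + [1,3],
  ∂[1,5,8] = [5,8] − [1,8] + [1,5].
The 27×18 boundary matrix has rank 17 and Smith normal form diag(1,1,1,1,1,1,1,1,1,1,1,1,1,1,1,1,1).

Now H_k = ker ∂_k / im ∂_{k+1}, so:

  H_0: rank C_0 − rank ∂_1 = 9 − 8 = 1, and the invariant factors of ∂_1 are all 1, so H_0 ≅ Z.
  H_1: rank ker ∂_1 − rank ∂_2 = (27 − 8) − 17 = 2, and the invariant factors of ∂_2 are all 1, so H_1 ≅ Z^2.
  H_2: rank ker ∂_2 − rank ∂_3 = (18 − 17) − 0 = 1, and there is no ∂_3, so H_2 ≅ Z.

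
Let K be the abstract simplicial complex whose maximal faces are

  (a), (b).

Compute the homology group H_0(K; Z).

Take the total order a < b on the vertex set. Then K (dimension 0) consists of the simplices:

  0-simplices (2): a, b

so the chain groups are C_0 ≅ Z^2.

Now H_k = ker ∂_k / im ∂_{k+1}, so:

  H_0: rank C_0 − rank ∂_1 = 2 − 0 = 2, and there is no ∂_1, so H_0 = Z^2.

(K is a triangulation of a set of 2 points.)

H_0 ≅ Z^2.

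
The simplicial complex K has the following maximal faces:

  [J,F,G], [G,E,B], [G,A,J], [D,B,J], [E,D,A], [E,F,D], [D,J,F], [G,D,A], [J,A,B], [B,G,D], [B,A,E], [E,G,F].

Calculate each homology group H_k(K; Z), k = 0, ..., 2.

H_0 = Z,  H_1 = Z_2,  H_2 = 0.

K has 7 vertices, 18 edges, 12 triangles.
rank ∂_0 = 0, rank ∂_1 = 6 ⇒ b_0 = 7 − 0 − 6 = 1; all invariant factors of ∂_1 are 1 so no torsion. So H_0 ≅ Z.
rank ∂_1 = 6, rank ∂_2 = 12 ⇒ b_1 = 18 − 6 − 12 = 0; ∂_2 has invariant factor(s) [2] giving torsion. So H_1 ≅ Z_2.
rank ∂_2 = 12, rank ∂_3 = 0 ⇒ b_2 = 12 − 12 − 0 = 0. So H_2 ≅ 0.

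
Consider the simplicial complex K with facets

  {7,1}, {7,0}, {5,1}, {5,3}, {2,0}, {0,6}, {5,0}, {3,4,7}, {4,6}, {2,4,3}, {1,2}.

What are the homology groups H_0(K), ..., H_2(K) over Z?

H_0 = Z,  H_1 = Z^5,  H_2 = 0.

Order the vertices as 0 < 1 < 2 < 3 < 4 < 5 < 6 < 7. Listing each simplex with vertices in this order, K has dimension 2 with simplices:

  0-simplices (8): [0], [1], [2], [3], [4], [5], [6], [7]
  1-simplices (14): [0,2], [0,5], [0,6], [0,7], [1,2], [1,5], [1,7], [2,3], [2,4], [3,4], [3,5], [3,7], [4,6], [4,7]
  2-simplices (2): [2,3,4], [3,4,7]

giving chain groups C_0 ≅ Z^8, C_1 ≅ Z^14, C_2 ≅ Z^2.

Boundary ∂_1: C_1 → C_0 maps an edge to its endpoints' difference, ∂[p,q] = q − p.
As a 8×14 matrix over Z this has rank 7, with invariant factors (1,1,1,1,1,1,1).

The boundary map ∂_2: C_2 → C_1 acts by ∂[p,q,r] = [q,r] − [p,r] + [p,q]. For instance
  ∂[3,4,7] = [4,7] − [3,7] + [3,4],
  ∂[2,3,4] = [3,4] − [2,4] + [2,3].
As a 14×2 matrix over Z this has rank 2, with invariant factors (1,1).

From H_k ≅ ker(∂_k) / im(∂_{k+1}) we obtain:

  H_0: rank C_0 − rank ∂_1 = 8 − 7 = 1, and the invariant factors of ∂_1 are all 1, so H_0 ≅ Z.
  H_1: rank ker ∂_1 − rank ∂_2 = (14 − 7) − 2 = 5, and the invariant factors of ∂_2 are all 1, so H_1 ≅ Z^5.
  H_2: rank ker ∂_2 − rank ∂_3 = (2 − 2) − 0 = 0, and there is no ∂_3, so H_2 ≅ 0.

As a check, the Euler characteristic is 8 − 14 + 2 = -4, which agrees with 1 − 5 + 0 = -4.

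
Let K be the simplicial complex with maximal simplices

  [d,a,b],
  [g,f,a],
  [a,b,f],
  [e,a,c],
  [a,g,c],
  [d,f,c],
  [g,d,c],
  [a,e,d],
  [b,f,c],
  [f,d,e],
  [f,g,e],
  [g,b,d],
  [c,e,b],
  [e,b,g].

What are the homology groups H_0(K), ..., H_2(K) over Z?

H_0 = Z,  H_1 = Z^2,  H_2 = Z.

K has 7 vertices, 21 edges, 14 triangles.
rank ∂_0 = 0, rank ∂_1 = 6 ⇒ b_0 = 7 − 0 − 6 = 1; all invariant factors of ∂_1 are 1 so no torsion. So H_0 = Z.
rank ∂_1 = 6, rank ∂_2 = 13 ⇒ b_1 = 21 − 6 − 13 = 2; all invariant factors of ∂_2 are 1 so no torsion. So H_1 = Z^2.
rank ∂_2 = 13, rank ∂_3 = 0 ⇒ b_2 = 14 − 13 − 0 = 1. So H_2 = Z.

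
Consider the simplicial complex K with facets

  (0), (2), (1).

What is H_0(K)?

H_0 = Z^3.

Order the vertices as 0 < 1 < 2. Listing each simplex with vertices in this order, K has dimension 0 with simplices:

  0-simplices (3): [0], [1], [2]

giving chain groups C_0 ≅ Z^3.

Now H_k = ker ∂_k / im ∂_{k+1}, so:

  H_0: rank C_0 − rank ∂_1 = 3 − 0 = 3, and there is no ∂_1, so H_0 ≅ Z^3.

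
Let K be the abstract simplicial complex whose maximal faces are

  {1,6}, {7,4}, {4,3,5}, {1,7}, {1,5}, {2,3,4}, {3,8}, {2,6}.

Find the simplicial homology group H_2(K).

H_2 ≅ 0.

Take the total order 1 < 2 < 3 < 4 < 5 < 6 < 7 < 8 on the vertex set. Then K (dimension 2) consists of the simplices:

  0-simplices (8): [1], [2], [3], [4], [5], [6], [7], [8]
  1-simplices (11): [1,5], [1,6], [1,7], [2,3], [2,4], [2,6], [3,4], [3,5], [3,8], [4,5], [4,7]
  2-simplices (2): [2,3,4], [3,4,5]

giving chain groups C_0 ≅ Z^8, C_1 ≅ Z^11, C_2 ≅ Z^2.

Boundary ∂_1: C_1 → C_0 maps an edge to its endpoints' difference, ∂[p,q] = q − p. For instance
  ∂[2,3] = [3] − [2].
This gives a 8×11 integer matrix of rank 7; reducing to Smith normal form yields diagonal entries (1,1,1,1,1,1,1).

∂_2: C_2 → C_1 maps a triangle to the signed sum of its edges. For instance
  ∂[2,3,4] = [3,4] − [2,4] + [2,3],
  ∂[3,4,5] = [4,5] − [3,5] + [3,4].
The resulting 11×2 matrix has rank 2, and its Smith normal form has invariant factors (1,1).

Reading off H_k = ker ∂_k / im ∂_{k+1}:

  H_2: rank ker ∂_2 − rank ∂_3 = (2 − 2) − 0 = 0, and there is no ∂_3, so H_2 ≅ 0.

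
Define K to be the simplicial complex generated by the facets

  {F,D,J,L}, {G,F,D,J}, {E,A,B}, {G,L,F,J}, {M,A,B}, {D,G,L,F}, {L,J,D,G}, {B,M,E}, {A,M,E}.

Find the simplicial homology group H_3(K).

H_3 ≅ Z.

Order the vertices as A < B < D < E < F < G < J < L < M. Listing each simplex with vertices in this order, K has dimension 3 with simplices:

  0-simplices (9): A, B, D, E, F, G, J, L, M
  1-simplices (16): AB, AE, AM, BE, BM, DF, DG, DJ, DL, EM, FG, FJ, FL, GJ, GL, JL
  2-simplices (14): ABE, ABM, AEM, BEM, DFG, DFJ, DFL, DGJ, DGL, DJL, FGJ, FGL, FJL, GJL
  3-simplices (5): DFGJ, DFGL, DFJL, DGJL, FGJL

giving chain groups C_0 ≅ Z^9, C_1 ≅ Z^16, C_2 ≅ Z^14, C_3 ≅ Z^5.

∂_1: C_1 → C_0 maps an edge to its endpoints' difference, ∂[p,q] = q − p. For instance
  ∂FG = G − F.
As a 9×16 matrix over Z this has rank 7, with invariant factors (1,1,1,1,1,1,1).

Boundary ∂_2: C_2 → C_1 acts by ∂[p,q,r] = [q,r] − [p,r] + [p,q]. For instance
  ∂DFG = FG − DG + DF,
  ∂AEM = EM − AM + AE.
The 16×14 boundary matrix has rank 9 and Smith normal form diag(1,1,1,1,1,1,1,1,1).

The boundary map ∂_3: C_3 → C_2 sends each 3-simplex σ to the alternating sum Σ_i (−1)^i (σ with its i-th vertex removed). For instance
  ∂FGJL = GJL − FJL + FGL − FGJ,
  ∂DGJL = GJL − DJL + DGL − DGJ.
As a 14×5 matrix over Z this has rank 4, with invariant factors (1,1,1,1).

Now H_k = ker ∂_k / im ∂_{k+1}, so:

  H_3: rank ker ∂_3 − rank ∂_4 = (5 − 4) − 0 = 1, and there is no ∂_4, so H_3 ≅ Z.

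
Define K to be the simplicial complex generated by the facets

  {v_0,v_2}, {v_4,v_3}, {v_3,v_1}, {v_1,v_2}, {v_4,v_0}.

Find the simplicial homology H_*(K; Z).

H_0 = Z,  H_1 = Z.

We work with the vertex ordering v_0 < v_1 < v_2 < v_3 < v_4. The simplices of K, each written with vertices in increasing order, are:

  0-simplices (5): [v_0], [v_1], [v_2], [v_3], [v_4]
  1-simplices (5): [v_0,v_2], [v_0,v_4], [v_1,v_2], [v_1,v_3], [v_3,v_4]

Hence C_0 ≅ Z^5, C_1 ≅ Z^5.

Boundary ∂_1: C_1 → C_0 is given by ∂[p,q] = [q] − [p].
The 5×5 boundary matrix has rank 4 and Smith normal form diag(1,1,1,1).

Reading off H_k = ker ∂_k / im ∂_{k+1}:

  H_0: rank C_0 − rank ∂_1 = 5 − 4 = 1, and the invariant factors of ∂_1 are all 1, so H_0 = Z.
  H_1: rank ker ∂_1 − rank ∂_2 = (5 − 4) − 0 = 1, and there is no ∂_2, so H_1 = Z.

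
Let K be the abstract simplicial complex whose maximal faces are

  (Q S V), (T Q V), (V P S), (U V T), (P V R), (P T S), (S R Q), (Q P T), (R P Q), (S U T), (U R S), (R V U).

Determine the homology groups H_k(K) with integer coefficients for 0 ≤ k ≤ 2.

Order the vertices as P < Q < R < S < T < U < V. Listing each simplex with vertices in this order, K has dimension 2 with simplices:

  0-simplices (7): P, Q, R, S, T, U, V
  1-simplices (18): PQ, PR, PS, PT, PV, QR, QS, QT, QV, RS, RU, RV, ST, SU, SV, TU, TV, UV
  2-simplices (12): PQR, PQT, PRV, PST, PSV, QRS, QSV, QTV, RSU, RUV, STU, TUV

Hence C_0 ≅ Z^7, C_1 ≅ Z^18, C_2 ≅ Z^12.

The boundary map ∂_1: C_1 → C_0 maps an edge to its endpoints' difference, ∂[p,q] = q − p. For instance
  ∂QT = T − Q.
The resulting 7×18 matrix has rank 6, and its Smith normal form has invariant factors (1,1,1,1,1,1).

The boundary map ∂_2: C_2 → C_1 acts by ∂[p,q,r] = [q,r] − [p,r] + [p,q]. For instance
  ∂STU = TU − SU + ST,
  ∂PQR = QR − PR + PQ.
The resulting 18×12 matrix has rank 12, and its Smith normal form has invariant factors (1,1,1,1,1,1,1,1,1,1,1,2).

From H_k ≅ ker(∂_k) / im(∂_{k+1}) we obtain:

  H_0: rank C_0 − rank ∂_1 = 7 − 6 = 1, and the invariant factors of ∂_1 are all 1, so H_0 = Z.
  H_1: rank ker ∂_1 − rank ∂_2 = (18 − 6) − 12 = 0, and ∂_2 has invariant factor 2 > 1, so H_1 = Z/2.
  H_2: rank ker ∂_2 − rank ∂_3 = (12 − 12) − 0 = 0, and there is no ∂_3, so H_2 = 0.

As a check, the Euler characteristic is 7 − 18 + 12 = 1, which agrees with 1 − 0 + 0 = 1.
(K is a triangulation of the real projective plane RP^2.)

H_0 = Z,  H_1 = Z/2,  H_2 = 0.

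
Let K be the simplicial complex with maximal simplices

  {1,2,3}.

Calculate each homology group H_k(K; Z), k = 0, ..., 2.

K has 3 vertices, 3 edges, 1 triangle.
rank ∂_0 = 0, rank ∂_1 = 2 ⇒ b_0 = 3 − 0 − 2 = 1; all invariant factors of ∂_1 are 1 so no torsion. So H_0 = Z.
rank ∂_1 = 2, rank ∂_2 = 1 ⇒ b_1 = 3 − 2 − 1 = 0; all invariant factors of ∂_2 are 1 so no torsion. So H_1 = 0.
rank ∂_2 = 1, rank ∂_3 = 0 ⇒ b_2 = 1 − 1 − 0 = 0. So H_2 = 0.

H_0 = Z,  H_1 = 0,  H_2 = 0.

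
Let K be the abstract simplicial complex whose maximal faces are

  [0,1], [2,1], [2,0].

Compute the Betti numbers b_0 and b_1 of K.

Take the total order 0 < 1 < 2 on the vertex set. Then K (dimension 1) consists of the simplices:

  0-simplices (3): [0], [1], [2]
  1-simplices (3): [0,1], [0,2], [1,2]

giving chain groups C_0 ≅ Z^3, C_1 ≅ Z^3.

Boundary ∂_1: C_1 → C_0 maps an edge to its endpoints' difference, ∂[p,q] = q − p. For instance
  ∂[1,2] = [2] − [1].
As a 3×3 matrix over Z this has rank 2, with invariant factors (1,1).

Now H_k = ker ∂_k / im ∂_{k+1}, so:

  H_0: rank C_0 − rank ∂_1 = 3 − 2 = 1, and the invariant factors of ∂_1 are all 1, so H_0 ≅ Z.
  H_1: rank ker ∂_1 − rank ∂_2 = (3 − 2) − 0 = 1, and there is no ∂_2, so H_1 ≅ Z.

Hence the Betti numbers are b_0 = 1, b_1 = 1.

b_0 = 1, b_1 = 1.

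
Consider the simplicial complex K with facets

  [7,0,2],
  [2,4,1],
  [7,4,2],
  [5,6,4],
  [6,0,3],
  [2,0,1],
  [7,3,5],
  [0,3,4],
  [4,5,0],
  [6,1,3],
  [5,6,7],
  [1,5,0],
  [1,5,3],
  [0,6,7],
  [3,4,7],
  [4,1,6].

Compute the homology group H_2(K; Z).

H_2 = Z.

K has 8 vertices, 24 edges, 16 triangles.
rank ∂_2 = 15, rank ∂_3 = 0 ⇒ b_2 = 16 − 15 − 0 = 1. So H_2 = Z.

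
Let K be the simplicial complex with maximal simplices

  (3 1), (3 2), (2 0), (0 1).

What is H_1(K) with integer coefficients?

H_1 = Z.

Order the vertices as 0 < 1 < 2 < 3. Listing each simplex with vertices in this order, K has dimension 1 with simplices:

  0-simplices (4): [0], [1], [2], [3]
  1-simplices (4): [0,1], [0,2], [1,3], [2,3]

so the chain groups are C_0 ≅ Z^4, C_1 ≅ Z^4.

The boundary map ∂_1: C_1 → C_0 maps an edge to its endpoints' difference, ∂[p,q] = q − p.
The resulting 4×4 matrix has rank 3, and its Smith normal form has invariant factors (1,1,1).

Computing H_k = (kernel of ∂_k) / (image of ∂_{k+1}):

  H_1: rank ker ∂_1 − rank ∂_2 = (4 − 3) − 0 = 1, and there is no ∂_2, so H_1 ≅ Z.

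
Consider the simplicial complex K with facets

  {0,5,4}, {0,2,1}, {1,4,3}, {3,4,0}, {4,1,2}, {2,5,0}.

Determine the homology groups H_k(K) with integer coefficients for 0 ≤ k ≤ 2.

Take the total order 0 < 1 < 2 < 3 < 4 < 5 on the vertex set. Then K (dimension 2) consists of the simplices:

  0-simplices (6): [0], [1], [2], [3], [4], [5]
  1-simplices (12): [0,1], [0,2], [0,3], [0,4], [0,5], [1,2], [1,3], [1,4], [2,4], [2,5], [3,4], [4,5]
  2-simplices (6): [0,1,2], [0,2,5], [0,3,4], [0,4,5], [1,2,4], [1,3,4]

so the chain groups are C_0 ≅ Z^6, C_1 ≅ Z^12, C_2 ≅ Z^6.

The boundary map ∂_1: C_1 → C_0 is given by ∂[p,q] = [q] − [p].
This gives a 6×12 integer matrix of rank 5; reducing to Smith normal form yields diagonal entries (1,1,1,1,1).

Boundary ∂_2: C_2 → C_1 sends each 2-simplex [p,q,r] to [q,r] − [p,r] + [p,q]. For instance
  ∂[1,2,4] = [2,4] − [1,4] + [1,2],
  ∂[1,3,4] = [3,4] − [1,4] + [1,3].
This gives a 12×6 integer matrix of rank 6; reducing to Smith normal form yields diagonal entries (1,1,1,1,1,1).

Computing H_k = (kernel of ∂_k) / (image of ∂_{k+1}):

  H_0: rank C_0 − rank ∂_1 = 6 − 5 = 1, and the invariant factors of ∂_1 are all 1, so H_0 = Z.
  H_1: rank ker ∂_1 − rank ∂_2 = (12 − 5) − 6 = 1, and the invariant factors of ∂_2 are all 1, so H_1 = Z.
  H_2: rank ker ∂_2 − rank ∂_3 = (6 − 6) − 0 = 0, and there is no ∂_3, so H_2 = 0.

(K is a triangulation of the cylinder S^1 x I.)

H_0 = Z,  H_1 = Z,  H_2 = 0.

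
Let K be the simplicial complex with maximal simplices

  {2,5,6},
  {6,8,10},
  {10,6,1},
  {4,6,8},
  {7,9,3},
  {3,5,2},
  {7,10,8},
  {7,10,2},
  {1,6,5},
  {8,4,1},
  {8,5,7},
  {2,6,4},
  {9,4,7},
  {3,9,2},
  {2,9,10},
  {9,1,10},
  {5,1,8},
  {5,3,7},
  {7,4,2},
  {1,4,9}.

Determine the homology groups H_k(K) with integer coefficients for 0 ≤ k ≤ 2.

Order the vertices as 1 < 2 < 3 < 4 < 5 < 6 < 7 < 8 < 9 < 10. Listing each simplex with vertices in this order, K has dimension 2 with simplices:

  0-simplices (10): [1], [2], [3], [4], [5], [6], [7], [8], [9], [10]
  1-simplices (30): (30 of them)
  2-simplices (20): (20 of them)

Hence C_0 ≅ Z^10, C_1 ≅ Z^30, C_2 ≅ Z^20.

Boundary ∂_1: C_1 → C_0 sends each edge [p,q] (with p < q) to q − p.
This gives a 10×30 integer matrix of rank 9; reducing to Smith normal form yields diagonal entries (1,1,1,1,1,1,1,1,1).

The boundary map ∂_2: C_2 → C_1 acts by ∂[p,q,r] = [q,r] − [p,r] + [p,q]. For instance
  ∂[2,9,10] = [9,10] − [2,10] + [2,9],
  ∂[1,9,10] = [9,10] − [1,10] + [1,9].
As a 30×20 matrix over Z this has rank 20, with invariant factors (1,1,1,1,1,1,1,1,1,1,1,1,1,1,1,1,1,1,1,2).

From H_k ≅ ker(∂_k) / im(∂_{k+1}) we obtain:

  H_0: rank C_0 − rank ∂_1 = 10 − 9 = 1, and the invariant factors of ∂_1 are all 1, so H_0 ≅ Z.
  H_1: rank ker ∂_1 − rank ∂_2 = (30 − 9) − 20 = 1, and ∂_2 has invariant factor 2 > 1, so H_1 ≅ Z × Z/2.
  H_2: rank ker ∂_2 − rank ∂_3 = (20 − 20) − 0 = 0, and there is no ∂_3, so H_2 ≅ 0.

As a check, the Euler characteristic is 10 − 30 + 20 = 0, which agrees with 1 − 1 + 0 = 0.

H_0 = Z,  H_1 = Z × Z/2,  H_2 = 0.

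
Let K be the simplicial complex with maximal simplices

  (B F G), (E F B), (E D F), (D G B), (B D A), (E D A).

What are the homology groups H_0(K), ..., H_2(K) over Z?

Order the vertices as A < B < D < E < F < G. Listing each simplex with vertices in this order, K has dimension 2 with simplices:

  0-simplices (6): A, B, D, E, F, G
  1-simplices (12): AB, AD, AE, BD, BE, BF, BG, DE, DF, DG, EF, FG
  2-simplices (6): ABD, ADE, BDG, BEF, BFG, DEF

so the chain groups are C_0 ≅ Z^6, C_1 ≅ Z^12, C_2 ≅ Z^6.

∂_1: C_1 → C_0 maps an edge to its endpoints' difference, ∂[p,q] = q − p. For instance
  ∂BG = G − B.
The resulting 6×12 matrix has rank 5, and its Smith normal form has invariant factors (1,1,1,1,1).

∂_2: C_2 → C_1 acts by ∂[p,q,r] = [q,r] − [p,r] + [p,q]. For instance
  ∂DEF = EF − DF + DE,
  ∂BFG = FG − BG + BF.
The 12×6 boundary matrix has rank 6 and Smith normal form diag(1,1,1,1,1,1).

From H_k ≅ ker(∂_k) / im(∂_{k+1}) we obtain:

  H_0: rank C_0 − rank ∂_1 = 6 − 5 = 1, and the invariant factors of ∂_1 are all 1, so H_0 ≅ Z.
  H_1: rank ker ∂_1 − rank ∂_2 = (12 − 5) − 6 = 1, and the invariant factors of ∂_2 are all 1, so H_1 ≅ Z.
  H_2: rank ker ∂_2 − rank ∂_3 = (6 − 6) − 0 = 0, and there is no ∂_3, so H_2 ≅ 0.

As a check, the Euler characteristic is 6 − 12 + 6 = 0, which agrees with 1 − 1 + 0 = 0.
(K is a triangulation of the cylinder S^1 x I.)

H_0 ≅ Z,  H_1 ≅ Z,  H_2 = 0.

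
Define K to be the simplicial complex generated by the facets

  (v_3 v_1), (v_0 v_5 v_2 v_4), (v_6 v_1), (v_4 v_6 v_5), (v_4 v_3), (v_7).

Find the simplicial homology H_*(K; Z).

H_0 ≅ Z^2,  H_1 ≅ Z,  H_2 = 0,  H_3 = 0.

We work with the vertex ordering v_0 < v_1 < v_2 < v_3 < v_4 < v_5 < v_6 < v_7. The simplices of K, each written with vertices in increasing order, are:

  0-simplices (8): [v_0], [v_1], [v_2], [v_3], [v_4], [v_5], [v_6], [v_7]
  1-simplices (11): [v_0,v_2], [v_0,v_4], [v_0,v_5], [v_1,v_3], [v_1,v_6], [v_2,v_4], [v_2,v_5], [v_3,v_4], [v_4,v_5], [v_4,v_6], [v_5,v_6]
  2-simplices (5): [v_0,v_2,v_4], [v_0,v_2,v_5], [v_0,v_4,v_5], [v_2,v_4,v_5], [v_4,v_5,v_6]
  3-simplices (1): [v_0,v_2,v_4,v_5]

so the chain groups are C_0 ≅ Z^8, C_1 ≅ Z^11, C_2 ≅ Z^5, C_3 ≅ Z^1.

Boundary ∂_1: C_1 → C_0 is given by ∂[p,q] = [q] − [p].
The 8×11 boundary matrix has rank 6 and Smith normal form diag(1,1,1,1,1,1).

Boundary ∂_2: C_2 → C_1 sends each 2-simplex [p,q,r] to [q,r] − [p,r] + [p,q]. For instance
  ∂[v_0,v_4,v_5] = [v_4,v_5] − [v_0,v_5] + [v_0,v_4],
  ∂[v_0,v_2,v_4] = [v_2,v_4] − [v_0,v_4] + [v_0,v_2].
The resulting 11×5 matrix has rank 4, and its Smith normal form has invariant factors (1,1,1,1).

The boundary map ∂_3: C_3 → C_2 sends each 3-simplex σ to the alternating sum Σ_i (−1)^i (σ with its i-th vertex removed). For instance
  ∂[v_0,v_2,v_4,v_5] = [v_2,v_4,v_5] − [v_0,v_4,v_5] + [v_0,v_2,v_5] − [v_0,v_2,v_4].
This gives a 5×1 integer matrix of rank 1; reducing to Smith normal form yields diagonal entries (1).

Computing H_k = (kernel of ∂_k) / (image of ∂_{k+1}):

  H_0: rank C_0 − rank ∂_1 = 8 − 6 = 2, and the invariant factors of ∂_1 are all 1, so H_0 = Z^2.
  H_1: rank ker ∂_1 − rank ∂_2 = (11 − 6) − 4 = 1, and the invariant factors of ∂_2 are all 1, so H_1 = Z.
  H_2: rank ker ∂_2 − rank ∂_3 = (5 − 4) − 1 = 0, and the invariant factors of ∂_3 are all 1, so H_2 = 0.
  H_3: rank ker ∂_3 − rank ∂_4 = (1 − 1) − 0 = 0, and there is no ∂_4, so H_3 = 0.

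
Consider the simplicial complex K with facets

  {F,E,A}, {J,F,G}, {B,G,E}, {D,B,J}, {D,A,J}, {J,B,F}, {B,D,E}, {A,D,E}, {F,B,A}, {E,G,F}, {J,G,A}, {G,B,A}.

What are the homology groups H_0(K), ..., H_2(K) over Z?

Order the vertices as A < B < D < E < F < G < J. Listing each simplex with vertices in this order, K has dimension 2 with simplices:

  0-simplices (7): A, B, D, E, F, G, J
  1-simplices (18): AB, AD, AE, AF, AG, AJ, BD, BE, BF, BG, BJ, DE, DJ, EF, EG, FG, FJ, GJ
  2-simplices (12): ABF, ABG, ADE, ADJ, AEF, AGJ, BDE, BDJ, BEG, BFJ, EFG, FGJ

giving chain groups C_0 ≅ Z^7, C_1 ≅ Z^18, C_2 ≅ Z^12.

∂_1: C_1 → C_0 is given by ∂[p,q] = [q] − [p]. For instance
  ∂AG = G − A.
The 7×18 boundary matrix has rank 6 and Smith normal form diag(1,1,1,1,1,1).

The boundary map ∂_2: C_2 → C_1 acts by ∂[p,q,r] = [q,r] − [p,r] + [p,q]. For instance
  ∂ADJ = DJ − AJ + AD,
  ∂BDE = DE − BE + BD.
The resulting 18×12 matrix has rank 12, and its Smith normal form has invariant factors (1,1,1,1,1,1,1,1,1,1,1,2).

Reading off H_k = ker ∂_k / im ∂_{k+1}:

  H_0: rank C_0 − rank ∂_1 = 7 − 6 = 1, and the invariant factors of ∂_1 are all 1, so H_0 ≅ Z.
  H_1: rank ker ∂_1 − rank ∂_2 = (18 − 6) − 12 = 0, and ∂_2 has invariant factor 2 > 1, so H_1 ≅ Z/2.
  H_2: rank ker ∂_2 − rank ∂_3 = (12 − 12) − 0 = 0, and there is no ∂_3, so H_2 ≅ 0.

H_0 = Z,  H_1 = Z/2,  H_2 = 0.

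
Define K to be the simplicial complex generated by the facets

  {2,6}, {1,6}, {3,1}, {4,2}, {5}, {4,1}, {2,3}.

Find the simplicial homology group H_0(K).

We work with the vertex ordering 1 < 2 < 3 < 4 < 5 < 6. The simplices of K, each written with vertices in increasing order, are:

  0-simplices (6): [1], [2], [3], [4], [5], [6]
  1-simplices (6): [1,3], [1,4], [1,6], [2,3], [2,4], [2,6]

so the chain groups are C_0 ≅ Z^6, C_1 ≅ Z^6.

Boundary ∂_1: C_1 → C_0 maps an edge to its endpoints' difference, ∂[p,q] = q − p.
The resulting 6×6 matrix has rank 4, and its Smith normal form has invariant factors (1,1,1,1).

Computing H_k = (kernel of ∂_k) / (image of ∂_{k+1}):

  H_0: rank C_0 − rank ∂_1 = 6 − 4 = 2, and the invariant factors of ∂_1 are all 1, so H_0 ≅ Z^2.

H_0 = Z^2.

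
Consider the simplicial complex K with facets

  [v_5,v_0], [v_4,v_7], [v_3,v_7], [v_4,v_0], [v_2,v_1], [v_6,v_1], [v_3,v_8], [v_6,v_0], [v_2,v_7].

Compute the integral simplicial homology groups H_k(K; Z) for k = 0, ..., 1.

K has 9 vertices, 9 edges.
rank ∂_0 = 0, rank ∂_1 = 8 ⇒ b_0 = 9 − 0 − 8 = 1; all invariant factors of ∂_1 are 1 so no torsion. So H_0 ≅ Z.
rank ∂_1 = 8, rank ∂_2 = 0 ⇒ b_1 = 9 − 8 − 0 = 1. So H_1 ≅ Z.

H_0 ≅ Z,  H_1 ≅ Z.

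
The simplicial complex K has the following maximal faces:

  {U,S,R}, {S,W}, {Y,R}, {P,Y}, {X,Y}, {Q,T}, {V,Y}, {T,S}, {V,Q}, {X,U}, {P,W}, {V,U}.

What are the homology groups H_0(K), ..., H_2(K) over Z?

H_0 = Z,  H_1 = Z^4,  H_2 = 0.

K has 10 vertices, 14 edges, 1 triangle.
rank ∂_0 = 0, rank ∂_1 = 9 ⇒ b_0 = 10 − 0 − 9 = 1; all invariant factors of ∂_1 are 1 so no torsion. So H_0 ≅ Z.
rank ∂_1 = 9, rank ∂_2 = 1 ⇒ b_1 = 14 − 9 − 1 = 4; all invariant factors of ∂_2 are 1 so no torsion. So H_1 ≅ Z^4.
rank ∂_2 = 1, rank ∂_3 = 0 ⇒ b_2 = 1 − 1 − 0 = 0. So H_2 ≅ 0.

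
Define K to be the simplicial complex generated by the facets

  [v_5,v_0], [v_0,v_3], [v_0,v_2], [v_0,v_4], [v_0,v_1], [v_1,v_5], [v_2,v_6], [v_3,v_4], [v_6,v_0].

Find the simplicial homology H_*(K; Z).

H_0 = Z,  H_1 = Z^3.

We work with the vertex ordering v_0 < v_1 < v_2 < v_3 < v_4 < v_5 < v_6. The simplices of K, each written with vertices in increasing order, are:

  0-simplices (7): [v_0], [v_1], [v_2], [v_3], [v_4], [v_5], [v_6]
  1-simplices (9): [v_0,v_1], [v_0,v_2], [v_0,v_3], [v_0,v_4], [v_0,v_5], [v_0,v_6], [v_1,v_5], [v_2,v_6], [v_3,v_4]

so the chain groups are C_0 ≅ Z^7, C_1 ≅ Z^9.

Boundary ∂_1: C_1 → C_0 is given by ∂[p,q] = [q] − [p]. For instance
  ∂[v_0,v_1] = [v_1] − [v_0].
As a 7×9 matrix over Z this has rank 6, with invariant factors (1,1,1,1,1,1).

From H_k ≅ ker(∂_k) / im(∂_{k+1}) we obtain:

  H_0: rank C_0 − rank ∂_1 = 7 − 6 = 1, and the invariant factors of ∂_1 are all 1, so H_0 ≅ Z.
  H_1: rank ker ∂_1 − rank ∂_2 = (9 − 6) − 0 = 3, and there is no ∂_2, so H_1 ≅ Z^3.

(K is a triangulation of a wedge of 3 circles.)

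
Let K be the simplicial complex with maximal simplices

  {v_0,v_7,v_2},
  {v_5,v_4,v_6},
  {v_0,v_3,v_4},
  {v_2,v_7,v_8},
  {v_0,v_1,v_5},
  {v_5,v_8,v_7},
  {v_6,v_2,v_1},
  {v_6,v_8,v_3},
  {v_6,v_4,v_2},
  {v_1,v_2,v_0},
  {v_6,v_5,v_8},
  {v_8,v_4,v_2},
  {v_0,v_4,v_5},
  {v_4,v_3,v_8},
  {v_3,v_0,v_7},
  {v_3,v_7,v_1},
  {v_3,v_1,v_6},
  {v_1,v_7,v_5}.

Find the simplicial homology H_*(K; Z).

H_0 ≅ Z,  H_1 ≅ Z × Z/2,  H_2 = 0.

Order the vertices as v_0 < v_1 < v_2 < v_3 < v_4 < v_5 < v_6 < v_7 < v_8. Listing each simplex with vertices in this order, K has dimension 2 with simplices:

  0-simplices (9): [v_0], [v_1], [v_2], [v_3], [v_4], [v_5], [v_6], [v_7], [v_8]
  1-simplices (27): (27 of them)
  2-simplices (18): (18 of them)

so the chain groups are C_0 ≅ Z^9, C_1 ≅ Z^27, C_2 ≅ Z^18.

Boundary ∂_1: C_1 → C_0 is given by ∂[p,q] = [q] − [p]. For instance
  ∂[v_0,v_5] = [v_5] − [v_0].
The 9×27 boundary matrix has rank 8 and Smith normal form diag(1,1,1,1,1,1,1,1).

The boundary map ∂_2: C_2 → C_1 acts by ∂[p,q,r] = [q,r] − [p,r] + [p,q]. For instance
  ∂[v_0,v_1,v_2] = [v_1,v_2] − [v_0,v_2] + [v_0,v_1],
  ∂[v_1,v_3,v_7] = [v_3,v_7] − [v_1,v_7] + [v_1,v_3].
This gives a 27×18 integer matrix of rank 18; reducing to Smith normal form yields diagonal entries (1,1,1,1,1,1,1,1,1,1,1,1,1,1,1,1,1,2).

From H_k ≅ ker(∂_k) / im(∂_{k+1}) we obtain:

  H_0: rank C_0 − rank ∂_1 = 9 − 8 = 1, and the invariant factors of ∂_1 are all 1, so H_0 ≅ Z.
  H_1: rank ker ∂_1 − rank ∂_2 = (27 − 8) − 18 = 1, and ∂_2 has invariant factor 2 > 1, so H_1 ≅ Z × Z/2.
  H_2: rank ker ∂_2 − rank ∂_3 = (18 − 18) − 0 = 0, and there is no ∂_3, so H_2 ≅ 0.

As a check, the Euler characteristic is 9 − 27 + 18 = 0, which agrees with 1 − 1 + 0 = 0.
(K is a triangulation of the Klein bottle.)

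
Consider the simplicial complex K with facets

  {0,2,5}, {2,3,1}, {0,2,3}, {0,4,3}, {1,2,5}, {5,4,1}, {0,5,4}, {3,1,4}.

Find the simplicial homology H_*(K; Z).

Fix the vertex order 0 < 1 < 2 < 3 < 4 < 5 and write every simplex with vertices in increasing order. Then dim K = 2 and the simplices of K are:

  0-simplices (6): [0], [1], [2], [3], [4], [5]
  1-simplices (12): [0,2], [0,3], [0,4], [0,5], [1,2], [1,3], [1,4], [1,5], [2,3], [2,5], [3,4], [4,5]
  2-simplices (8): [0,2,3], [0,2,5], [0,3,4], [0,4,5], [1,2,3], [1,2,5], [1,3,4], [1,4,5]

so the chain groups are C_0 ≅ Z^6, C_1 ≅ Z^12, C_2 ≅ Z^8.

Boundary ∂_1: C_1 → C_0 is given by ∂[p,q] = [q] − [p].
As a 6×12 matrix over Z this has rank 5, with invariant factors (1,1,1,1,1).

The boundary map ∂_2: C_2 → C_1 acts by ∂[p,q,r] = [q,r] − [p,r] + [p,q]. For instance
  ∂[1,2,5] = [2,5] − [1,5] + [1,2],
  ∂[1,4,5] = [4,5] − [1,5] + [1,4].
The resulting 12×8 matrix has rank 7, and its Smith normal form has invariant factors (1,1,1,1,1,1,1).

Reading off H_k = ker ∂_k / im ∂_{k+1}:

  H_0: rank C_0 − rank ∂_1 = 6 − 5 = 1, and the invariant factors of ∂_1 are all 1, so H_0 = Z.
  H_1: rank ker ∂_1 − rank ∂_2 = (12 − 5) − 7 = 0, and the invariant factors of ∂_2 are all 1, so H_1 = 0.
  H_2: rank ker ∂_2 − rank ∂_3 = (8 − 7) − 0 = 1, and there is no ∂_3, so H_2 = Z.

H_0 = Z,  H_1 = 0,  H_2 = Z.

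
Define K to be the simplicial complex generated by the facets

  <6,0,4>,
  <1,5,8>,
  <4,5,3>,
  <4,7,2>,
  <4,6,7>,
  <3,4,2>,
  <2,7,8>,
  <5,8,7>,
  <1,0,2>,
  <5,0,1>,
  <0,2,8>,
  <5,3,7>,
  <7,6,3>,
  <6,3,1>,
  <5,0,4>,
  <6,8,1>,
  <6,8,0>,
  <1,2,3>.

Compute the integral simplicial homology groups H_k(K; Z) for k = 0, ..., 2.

H_0 ≅ Z,  H_1 ≅ Z ⊕ Z_2,  H_2 = 0.

We work with the vertex ordering 0 < 1 < 2 < 3 < 4 < 5 < 6 < 7 < 8. The simplices of K, each written with vertices in increasing order, are:

  0-simplices (9): [0], [1], [2], [3], [4], [5], [6], [7], [8]
  1-simplices (27): (27 of them)
  2-simplices (18): [0,1,2], [0,1,5], [0,2,8], [0,4,5], [0,4,6], [0,6,8], [1,2,3], [1,3,6], [1,5,8], [1,6,8], [2,3,4], [2,4,7], [2,7,8], [3,4,5], [3,5,7], [3,6,7], [4,6,7], [5,7,8]

so the chain groups are C_0 ≅ Z^9, C_1 ≅ Z^27, C_2 ≅ Z^18.

Boundary ∂_1: C_1 → C_0 is given by ∂[p,q] = [q] − [p]. For instance
  ∂[3,7] = [7] − [3].
As a 9×27 matrix over Z this has rank 8, with invariant factors (1,1,1,1,1,1,1,1).

∂_2: C_2 → C_1 sends each 2-simplex [p,q,r] to [q,r] − [p,r] + [p,q]. For instance
  ∂[0,2,8] = [2,8] − [0,8] + [0,2],
  ∂[2,4,7] = [4,7] − [2,7] + [2,4].
The 27×18 boundary matrix has rank 18 and Smith normal form diag(1,1,1,1,1,1,1,1,1,1,1,1,1,1,1,1,1,2).

Reading off H_k = ker ∂_k / im ∂_{k+1}:

  H_0: rank C_0 − rank ∂_1 = 9 − 8 = 1, and the invariant factors of ∂_1 are all 1, so H_0 ≅ Z.
  H_1: rank ker ∂_1 − rank ∂_2 = (27 − 8) − 18 = 1, and ∂_2 has invariant factor 2 > 1, so H_1 ≅ Z ⊕ Z_2.
  H_2: rank ker ∂_2 − rank ∂_3 = (18 − 18) − 0 = 0, and there is no ∂_3, so H_2 ≅ 0.

As a check, the Euler characteristic is 9 − 27 + 18 = 0, which agrees with 1 − 1 + 0 = 0.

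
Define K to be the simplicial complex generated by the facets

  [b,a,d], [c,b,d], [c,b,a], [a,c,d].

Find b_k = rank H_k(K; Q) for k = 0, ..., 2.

We work with the vertex ordering a < b < c < d. The simplices of K, each written with vertices in increasing order, are:

  0-simplices (4): a, b, c, d
  1-simplices (6): ab, ac, ad, bc, bd, cd
  2-simplices (4): abc, abd, acd, bcd

so the chain groups are C_0 ≅ Z^4, C_1 ≅ Z^6, C_2 ≅ Z^4.

The boundary map ∂_1: C_1 → C_0 sends each edge [p,q] (with p < q) to q − p.
The 4×6 boundary matrix has rank 3 and Smith normal form diag(1,1,1).

∂_2: C_2 → C_1 acts by ∂[p,q,r] = [q,r] − [p,r] + [p,q]. For instance
  ∂bcd = cd − bd + bc,
  ∂abd = bd − ad + ab.
The resulting 6×4 matrix has rank 3, and its Smith normal form has invariant factors (1,1,1).

Reading off H_k = ker ∂_k / im ∂_{k+1}:

  H_0: rank C_0 − rank ∂_1 = 4 − 3 = 1, and the invariant factors of ∂_1 are all 1, so H_0 = Z.
  H_1: rank ker ∂_1 − rank ∂_2 = (6 − 3) − 3 = 0, and the invariant factors of ∂_2 are all 1, so H_1 = 0.
  H_2: rank ker ∂_2 − rank ∂_3 = (4 − 3) − 0 = 1, and there is no ∂_3, so H_2 = Z.

Hence the Betti numbers are b_0 = 1, b_1 = 0, b_2 = 1.

b_0 = 1, b_1 = 0, b_2 = 1.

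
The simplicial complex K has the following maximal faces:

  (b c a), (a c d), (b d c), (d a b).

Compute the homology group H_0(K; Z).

K has 4 vertices, 6 edges, 4 triangles.
rank ∂_0 = 0, rank ∂_1 = 3 ⇒ b_0 = 4 − 0 − 3 = 1; all invariant factors of ∂_1 are 1 so no torsion. So H_0 ≅ Z.

H_0 ≅ Z.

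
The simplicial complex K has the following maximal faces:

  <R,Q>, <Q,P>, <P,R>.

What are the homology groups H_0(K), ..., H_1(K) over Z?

H_0 ≅ Z,  H_1 ≅ Z.

We work with the vertex ordering P < Q < R. The simplices of K, each written with vertices in increasing order, are:

  0-simplices (3): P, Q, R
  1-simplices (3): PQ, PR, QR

giving chain groups C_0 ≅ Z^3, C_1 ≅ Z^3.

Boundary ∂_1: C_1 → C_0 is given by ∂[p,q] = [q] − [p].
As a 3×3 matrix over Z this has rank 2, with invariant factors (1,1).

Reading off H_k = ker ∂_k / im ∂_{k+1}:

  H_0: rank C_0 − rank ∂_1 = 3 − 2 = 1, and the invariant factors of ∂_1 are all 1, so H_0 ≅ Z.
  H_1: rank ker ∂_1 − rank ∂_2 = (3 − 2) − 0 = 1, and there is no ∂_2, so H_1 ≅ Z.

As a check, the Euler characteristic is 3 − 3 = 0, which agrees with 1 − 1 = 0.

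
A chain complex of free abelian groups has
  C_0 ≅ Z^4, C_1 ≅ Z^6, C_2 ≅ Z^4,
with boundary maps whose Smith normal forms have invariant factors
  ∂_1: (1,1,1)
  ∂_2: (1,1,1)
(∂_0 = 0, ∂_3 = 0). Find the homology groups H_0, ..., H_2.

H_0: b_0 = 4 − 0 − 3 = 1; torsion from ∂_1 factors > 1: none. So H_0 = Z.
H_1: b_1 = 6 − 3 − 3 = 0; torsion from ∂_2 factors > 1: none. So H_1 = 0.
H_2: b_2 = 4 − 3 − 0 = 1; torsion from ∂_3 factors > 1: none. So H_2 = Z.

H_0 = Z,  H_1 = 0,  H_2 = Z.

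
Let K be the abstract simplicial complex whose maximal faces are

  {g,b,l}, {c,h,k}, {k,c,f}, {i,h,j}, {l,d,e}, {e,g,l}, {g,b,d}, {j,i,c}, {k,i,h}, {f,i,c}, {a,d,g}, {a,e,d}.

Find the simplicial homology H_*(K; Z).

H_0 = Z^2,  H_1 = Z^2,  H_2 = 0.

Fix the vertex order a < b < c < d < e < f < g < h < i < j < k < l and write every simplex with vertices in increasing order. Then dim K = 2 and the simplices of K are:

  0-simplices (12): a, b, c, d, e, f, g, h, i, j, k, l
  1-simplices (24): ad, ae, ag, bd, bg, bl, cf, ch, ci, cj, ck, de, dg, dl, eg, el, fi, fk, gl, hi, hj, hk, ij, ik
  2-simplices (12): ade, adg, bdg, bgl, cfi, cfk, chk, cij, del, egl, hij, hik

so the chain groups are C_0 ≅ Z^12, C_1 ≅ Z^24, C_2 ≅ Z^12.

The boundary map ∂_1: C_1 → C_0 maps an edge to its endpoints' difference, ∂[p,q] = q − p.
The 12×24 boundary matrix has rank 10 and Smith normal form diag(1,1,1,1,1,1,1,1,1,1).

∂_2: C_2 → C_1 sends each 2-simplex [p,q,r] to [q,r] − [p,r] + [p,q]. For instance
  ∂egl = gl − el + eg,
  ∂bdg = dg − bg + bd.
The resulting 24×12 matrix has rank 12, and its Smith normal form has invariant factors (1,1,1,1,1,1,1,1,1,1,1,1).

Computing H_k = (kernel of ∂_k) / (image of ∂_{k+1}):

  H_0: rank C_0 − rank ∂_1 = 12 − 10 = 2, and the invariant factors of ∂_1 are all 1, so H_0 ≅ Z^2.
  H_1: rank ker ∂_1 − rank ∂_2 = (24 − 10) − 12 = 2, and the invariant factors of ∂_2 are all 1, so H_1 ≅ Z^2.
  H_2: rank ker ∂_2 − rank ∂_3 = (12 − 12) − 0 = 0, and there is no ∂_3, so H_2 ≅ 0.

As a check, the Euler characteristic is 12 − 24 + 12 = 0, which agrees with 2 − 2 + 0 = 0.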